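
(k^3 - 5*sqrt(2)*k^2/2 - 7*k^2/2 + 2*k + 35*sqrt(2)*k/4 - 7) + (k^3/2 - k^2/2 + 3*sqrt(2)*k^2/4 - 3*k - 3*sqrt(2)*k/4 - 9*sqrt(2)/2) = 3*k^3/2 - 4*k^2 - 7*sqrt(2)*k^2/4 - k + 8*sqrt(2)*k - 7 - 9*sqrt(2)/2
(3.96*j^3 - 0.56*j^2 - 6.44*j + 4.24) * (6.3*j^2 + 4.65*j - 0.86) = 24.948*j^5 + 14.886*j^4 - 46.5816*j^3 - 2.75240000000001*j^2 + 25.2544*j - 3.6464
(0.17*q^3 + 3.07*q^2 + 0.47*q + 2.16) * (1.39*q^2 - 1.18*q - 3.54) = 0.2363*q^5 + 4.0667*q^4 - 3.5711*q^3 - 8.42*q^2 - 4.2126*q - 7.6464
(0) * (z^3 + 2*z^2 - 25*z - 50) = 0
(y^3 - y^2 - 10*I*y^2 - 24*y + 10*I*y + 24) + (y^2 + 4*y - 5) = y^3 - 10*I*y^2 - 20*y + 10*I*y + 19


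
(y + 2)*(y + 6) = y^2 + 8*y + 12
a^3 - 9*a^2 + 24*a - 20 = (a - 5)*(a - 2)^2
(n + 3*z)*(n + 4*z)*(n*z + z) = n^3*z + 7*n^2*z^2 + n^2*z + 12*n*z^3 + 7*n*z^2 + 12*z^3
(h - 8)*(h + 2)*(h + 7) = h^3 + h^2 - 58*h - 112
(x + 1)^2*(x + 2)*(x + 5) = x^4 + 9*x^3 + 25*x^2 + 27*x + 10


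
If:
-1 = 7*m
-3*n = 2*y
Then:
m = -1/7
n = -2*y/3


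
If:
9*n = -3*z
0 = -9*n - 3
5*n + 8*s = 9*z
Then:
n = -1/3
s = 4/3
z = 1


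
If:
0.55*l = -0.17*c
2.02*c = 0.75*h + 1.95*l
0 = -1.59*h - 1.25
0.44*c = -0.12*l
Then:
No Solution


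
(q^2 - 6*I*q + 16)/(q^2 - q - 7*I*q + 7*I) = (q^2 - 6*I*q + 16)/(q^2 - q - 7*I*q + 7*I)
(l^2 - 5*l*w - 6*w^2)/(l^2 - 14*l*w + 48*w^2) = (-l - w)/(-l + 8*w)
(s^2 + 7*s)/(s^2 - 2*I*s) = (s + 7)/(s - 2*I)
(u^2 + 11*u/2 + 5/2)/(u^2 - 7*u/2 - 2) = (u + 5)/(u - 4)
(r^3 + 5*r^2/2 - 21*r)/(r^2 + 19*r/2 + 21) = r*(2*r - 7)/(2*r + 7)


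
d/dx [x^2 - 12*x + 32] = 2*x - 12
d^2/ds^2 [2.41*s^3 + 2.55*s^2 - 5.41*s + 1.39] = 14.46*s + 5.1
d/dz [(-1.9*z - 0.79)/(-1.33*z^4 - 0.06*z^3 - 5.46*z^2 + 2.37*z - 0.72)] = (-7.581*z^4 - 4.4308*z^3 - 10.5162*z^2 - 8.6268*z + 3.2403)/(1.7689*z^8 + 0.1596*z^7 + 14.5272*z^6 - 5.649*z^5 + 31.4424*z^4 - 25.794*z^3 + 13.4793*z^2 - 3.4128*z + 0.5184)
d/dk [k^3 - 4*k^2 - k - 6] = 3*k^2 - 8*k - 1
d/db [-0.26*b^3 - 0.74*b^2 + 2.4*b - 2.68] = -0.78*b^2 - 1.48*b + 2.4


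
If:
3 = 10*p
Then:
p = 3/10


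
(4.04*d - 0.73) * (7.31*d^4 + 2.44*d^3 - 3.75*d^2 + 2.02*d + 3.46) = 29.5324*d^5 + 4.5213*d^4 - 16.9312*d^3 + 10.8983*d^2 + 12.5038*d - 2.5258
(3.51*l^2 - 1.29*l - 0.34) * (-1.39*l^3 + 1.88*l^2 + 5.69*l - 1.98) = -4.8789*l^5 + 8.3919*l^4 + 18.0193*l^3 - 14.9291*l^2 + 0.6196*l + 0.6732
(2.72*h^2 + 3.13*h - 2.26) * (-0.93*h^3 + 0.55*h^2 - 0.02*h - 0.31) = -2.5296*h^5 - 1.4149*h^4 + 3.7689*h^3 - 2.1488*h^2 - 0.9251*h + 0.7006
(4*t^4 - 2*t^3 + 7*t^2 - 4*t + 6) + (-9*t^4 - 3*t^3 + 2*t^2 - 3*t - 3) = -5*t^4 - 5*t^3 + 9*t^2 - 7*t + 3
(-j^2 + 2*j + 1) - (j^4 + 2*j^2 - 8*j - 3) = -j^4 - 3*j^2 + 10*j + 4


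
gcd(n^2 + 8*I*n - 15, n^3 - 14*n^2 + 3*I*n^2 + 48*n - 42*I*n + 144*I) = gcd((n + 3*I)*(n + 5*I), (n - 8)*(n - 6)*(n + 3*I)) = n + 3*I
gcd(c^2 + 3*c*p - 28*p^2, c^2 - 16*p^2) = -c + 4*p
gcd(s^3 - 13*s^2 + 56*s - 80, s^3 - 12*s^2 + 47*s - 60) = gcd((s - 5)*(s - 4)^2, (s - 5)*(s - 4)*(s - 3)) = s^2 - 9*s + 20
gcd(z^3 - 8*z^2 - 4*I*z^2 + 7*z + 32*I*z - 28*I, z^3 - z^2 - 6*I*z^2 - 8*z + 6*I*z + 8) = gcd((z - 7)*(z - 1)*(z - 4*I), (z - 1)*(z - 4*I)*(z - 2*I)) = z^2 + z*(-1 - 4*I) + 4*I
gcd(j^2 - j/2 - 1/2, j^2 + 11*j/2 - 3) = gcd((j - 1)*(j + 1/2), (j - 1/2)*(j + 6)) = 1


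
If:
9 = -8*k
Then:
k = -9/8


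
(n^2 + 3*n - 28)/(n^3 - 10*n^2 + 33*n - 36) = (n + 7)/(n^2 - 6*n + 9)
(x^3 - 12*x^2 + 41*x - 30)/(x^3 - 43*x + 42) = (x - 5)/(x + 7)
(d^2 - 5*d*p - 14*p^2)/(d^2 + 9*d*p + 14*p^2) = (d - 7*p)/(d + 7*p)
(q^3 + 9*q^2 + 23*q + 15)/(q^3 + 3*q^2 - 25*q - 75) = (q + 1)/(q - 5)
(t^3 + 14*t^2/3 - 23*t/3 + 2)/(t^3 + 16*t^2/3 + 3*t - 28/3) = (3*t^2 + 17*t - 6)/(3*t^2 + 19*t + 28)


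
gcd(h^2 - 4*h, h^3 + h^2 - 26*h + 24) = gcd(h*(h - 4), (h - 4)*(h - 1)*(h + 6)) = h - 4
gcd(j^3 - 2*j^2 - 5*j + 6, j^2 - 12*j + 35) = 1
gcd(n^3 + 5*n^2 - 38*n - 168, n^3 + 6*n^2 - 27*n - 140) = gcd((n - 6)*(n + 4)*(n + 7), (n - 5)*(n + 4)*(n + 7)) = n^2 + 11*n + 28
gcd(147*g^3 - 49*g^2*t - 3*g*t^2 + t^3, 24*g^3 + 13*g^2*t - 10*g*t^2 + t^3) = -3*g + t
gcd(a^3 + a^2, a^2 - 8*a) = a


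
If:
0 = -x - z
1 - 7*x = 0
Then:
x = 1/7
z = -1/7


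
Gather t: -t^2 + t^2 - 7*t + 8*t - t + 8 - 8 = 0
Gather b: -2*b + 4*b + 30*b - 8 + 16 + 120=32*b + 128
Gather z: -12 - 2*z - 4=-2*z - 16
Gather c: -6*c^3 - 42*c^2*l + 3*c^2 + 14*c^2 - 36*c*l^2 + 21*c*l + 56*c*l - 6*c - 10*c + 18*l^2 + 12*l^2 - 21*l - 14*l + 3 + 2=-6*c^3 + c^2*(17 - 42*l) + c*(-36*l^2 + 77*l - 16) + 30*l^2 - 35*l + 5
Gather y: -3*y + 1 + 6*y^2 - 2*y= 6*y^2 - 5*y + 1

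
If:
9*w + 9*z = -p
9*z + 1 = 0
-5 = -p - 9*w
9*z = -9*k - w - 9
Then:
No Solution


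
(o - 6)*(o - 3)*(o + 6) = o^3 - 3*o^2 - 36*o + 108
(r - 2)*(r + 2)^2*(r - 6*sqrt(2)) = r^4 - 6*sqrt(2)*r^3 + 2*r^3 - 12*sqrt(2)*r^2 - 4*r^2 - 8*r + 24*sqrt(2)*r + 48*sqrt(2)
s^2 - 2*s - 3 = (s - 3)*(s + 1)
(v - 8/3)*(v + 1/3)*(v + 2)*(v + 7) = v^4 + 20*v^3/3 - 71*v^2/9 - 122*v/3 - 112/9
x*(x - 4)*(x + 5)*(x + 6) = x^4 + 7*x^3 - 14*x^2 - 120*x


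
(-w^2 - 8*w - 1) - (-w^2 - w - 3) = 2 - 7*w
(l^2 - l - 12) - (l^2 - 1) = -l - 11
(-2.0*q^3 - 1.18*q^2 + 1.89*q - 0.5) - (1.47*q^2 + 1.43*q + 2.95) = -2.0*q^3 - 2.65*q^2 + 0.46*q - 3.45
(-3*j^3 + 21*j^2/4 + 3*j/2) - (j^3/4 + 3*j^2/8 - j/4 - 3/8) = -13*j^3/4 + 39*j^2/8 + 7*j/4 + 3/8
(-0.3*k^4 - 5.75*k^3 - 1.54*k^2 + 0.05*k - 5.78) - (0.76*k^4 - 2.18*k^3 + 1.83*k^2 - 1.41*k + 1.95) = -1.06*k^4 - 3.57*k^3 - 3.37*k^2 + 1.46*k - 7.73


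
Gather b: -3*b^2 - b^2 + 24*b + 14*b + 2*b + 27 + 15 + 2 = -4*b^2 + 40*b + 44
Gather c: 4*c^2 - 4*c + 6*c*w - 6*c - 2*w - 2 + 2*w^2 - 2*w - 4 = 4*c^2 + c*(6*w - 10) + 2*w^2 - 4*w - 6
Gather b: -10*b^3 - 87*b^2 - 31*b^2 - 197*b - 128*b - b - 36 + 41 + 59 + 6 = -10*b^3 - 118*b^2 - 326*b + 70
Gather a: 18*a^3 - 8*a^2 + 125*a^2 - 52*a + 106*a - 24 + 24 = 18*a^3 + 117*a^2 + 54*a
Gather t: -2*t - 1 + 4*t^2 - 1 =4*t^2 - 2*t - 2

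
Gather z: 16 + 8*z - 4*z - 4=4*z + 12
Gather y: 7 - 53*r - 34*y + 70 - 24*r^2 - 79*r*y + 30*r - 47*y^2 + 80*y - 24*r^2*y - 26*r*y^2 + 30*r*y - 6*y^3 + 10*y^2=-24*r^2 - 23*r - 6*y^3 + y^2*(-26*r - 37) + y*(-24*r^2 - 49*r + 46) + 77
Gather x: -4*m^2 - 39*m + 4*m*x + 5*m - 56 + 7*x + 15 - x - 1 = -4*m^2 - 34*m + x*(4*m + 6) - 42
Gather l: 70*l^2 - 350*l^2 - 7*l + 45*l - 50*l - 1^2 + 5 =-280*l^2 - 12*l + 4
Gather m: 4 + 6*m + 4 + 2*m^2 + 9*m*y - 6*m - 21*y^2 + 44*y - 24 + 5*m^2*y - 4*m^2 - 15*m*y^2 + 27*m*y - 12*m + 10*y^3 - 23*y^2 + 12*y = m^2*(5*y - 2) + m*(-15*y^2 + 36*y - 12) + 10*y^3 - 44*y^2 + 56*y - 16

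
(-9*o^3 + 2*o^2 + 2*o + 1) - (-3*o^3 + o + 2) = -6*o^3 + 2*o^2 + o - 1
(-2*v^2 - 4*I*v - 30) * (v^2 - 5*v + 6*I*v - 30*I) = -2*v^4 + 10*v^3 - 16*I*v^3 - 6*v^2 + 80*I*v^2 + 30*v - 180*I*v + 900*I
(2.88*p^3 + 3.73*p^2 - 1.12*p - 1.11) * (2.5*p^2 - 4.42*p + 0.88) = 7.2*p^5 - 3.4046*p^4 - 16.7522*p^3 + 5.4578*p^2 + 3.9206*p - 0.9768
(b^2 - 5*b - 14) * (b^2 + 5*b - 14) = b^4 - 53*b^2 + 196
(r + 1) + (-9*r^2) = -9*r^2 + r + 1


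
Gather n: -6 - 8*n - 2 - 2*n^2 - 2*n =-2*n^2 - 10*n - 8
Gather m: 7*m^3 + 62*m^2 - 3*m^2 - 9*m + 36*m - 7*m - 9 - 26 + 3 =7*m^3 + 59*m^2 + 20*m - 32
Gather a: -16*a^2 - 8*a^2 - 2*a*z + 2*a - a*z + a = -24*a^2 + a*(3 - 3*z)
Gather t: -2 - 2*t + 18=16 - 2*t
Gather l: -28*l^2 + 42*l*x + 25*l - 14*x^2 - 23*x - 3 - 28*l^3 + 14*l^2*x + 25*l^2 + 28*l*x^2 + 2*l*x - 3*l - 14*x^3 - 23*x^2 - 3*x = -28*l^3 + l^2*(14*x - 3) + l*(28*x^2 + 44*x + 22) - 14*x^3 - 37*x^2 - 26*x - 3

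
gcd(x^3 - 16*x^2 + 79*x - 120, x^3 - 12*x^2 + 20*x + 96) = x - 8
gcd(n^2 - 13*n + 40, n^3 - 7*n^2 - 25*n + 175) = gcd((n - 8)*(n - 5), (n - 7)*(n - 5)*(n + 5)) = n - 5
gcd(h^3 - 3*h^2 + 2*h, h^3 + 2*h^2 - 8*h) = h^2 - 2*h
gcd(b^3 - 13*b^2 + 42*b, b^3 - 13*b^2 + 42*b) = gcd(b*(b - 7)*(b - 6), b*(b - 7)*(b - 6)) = b^3 - 13*b^2 + 42*b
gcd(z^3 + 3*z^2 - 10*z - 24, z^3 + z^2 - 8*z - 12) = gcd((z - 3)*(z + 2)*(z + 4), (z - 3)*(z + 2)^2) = z^2 - z - 6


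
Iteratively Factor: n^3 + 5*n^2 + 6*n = (n)*(n^2 + 5*n + 6) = n*(n + 2)*(n + 3)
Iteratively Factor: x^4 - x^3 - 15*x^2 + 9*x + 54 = (x + 3)*(x^3 - 4*x^2 - 3*x + 18) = (x - 3)*(x + 3)*(x^2 - x - 6) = (x - 3)^2*(x + 3)*(x + 2)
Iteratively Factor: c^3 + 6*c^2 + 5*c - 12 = (c + 3)*(c^2 + 3*c - 4) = (c + 3)*(c + 4)*(c - 1)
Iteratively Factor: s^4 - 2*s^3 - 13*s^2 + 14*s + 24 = (s - 4)*(s^3 + 2*s^2 - 5*s - 6) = (s - 4)*(s + 1)*(s^2 + s - 6) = (s - 4)*(s - 2)*(s + 1)*(s + 3)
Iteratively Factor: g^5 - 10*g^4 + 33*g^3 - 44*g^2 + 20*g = (g - 5)*(g^4 - 5*g^3 + 8*g^2 - 4*g) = (g - 5)*(g - 1)*(g^3 - 4*g^2 + 4*g) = g*(g - 5)*(g - 1)*(g^2 - 4*g + 4) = g*(g - 5)*(g - 2)*(g - 1)*(g - 2)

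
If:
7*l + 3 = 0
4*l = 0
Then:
No Solution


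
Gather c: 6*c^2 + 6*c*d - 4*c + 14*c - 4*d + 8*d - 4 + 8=6*c^2 + c*(6*d + 10) + 4*d + 4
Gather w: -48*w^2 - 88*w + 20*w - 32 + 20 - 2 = -48*w^2 - 68*w - 14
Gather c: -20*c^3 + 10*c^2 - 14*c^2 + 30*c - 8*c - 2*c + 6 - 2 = -20*c^3 - 4*c^2 + 20*c + 4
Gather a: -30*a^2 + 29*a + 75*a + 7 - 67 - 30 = -30*a^2 + 104*a - 90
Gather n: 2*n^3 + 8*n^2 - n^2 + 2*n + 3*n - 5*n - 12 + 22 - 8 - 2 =2*n^3 + 7*n^2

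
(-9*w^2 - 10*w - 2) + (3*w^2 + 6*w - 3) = -6*w^2 - 4*w - 5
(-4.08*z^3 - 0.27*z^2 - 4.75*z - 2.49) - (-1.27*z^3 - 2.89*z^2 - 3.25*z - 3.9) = -2.81*z^3 + 2.62*z^2 - 1.5*z + 1.41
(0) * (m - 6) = 0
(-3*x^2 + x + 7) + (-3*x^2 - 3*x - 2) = -6*x^2 - 2*x + 5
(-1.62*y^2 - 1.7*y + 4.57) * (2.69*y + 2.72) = -4.3578*y^3 - 8.9794*y^2 + 7.6693*y + 12.4304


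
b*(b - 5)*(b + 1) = b^3 - 4*b^2 - 5*b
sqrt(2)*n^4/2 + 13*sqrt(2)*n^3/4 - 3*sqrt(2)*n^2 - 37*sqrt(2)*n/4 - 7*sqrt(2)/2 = (n - 2)*(n + 1/2)*(n + 7)*(sqrt(2)*n/2 + sqrt(2)/2)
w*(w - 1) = w^2 - w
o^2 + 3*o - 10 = (o - 2)*(o + 5)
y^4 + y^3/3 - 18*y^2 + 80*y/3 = y*(y - 8/3)*(y - 2)*(y + 5)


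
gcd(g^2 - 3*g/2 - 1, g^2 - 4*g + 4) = g - 2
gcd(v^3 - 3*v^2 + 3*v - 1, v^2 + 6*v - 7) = v - 1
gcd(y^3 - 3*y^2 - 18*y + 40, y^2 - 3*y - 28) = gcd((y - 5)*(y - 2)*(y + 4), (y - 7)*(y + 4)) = y + 4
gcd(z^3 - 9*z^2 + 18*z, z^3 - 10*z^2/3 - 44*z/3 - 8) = z - 6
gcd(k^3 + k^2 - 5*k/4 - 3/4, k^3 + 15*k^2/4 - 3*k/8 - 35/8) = k - 1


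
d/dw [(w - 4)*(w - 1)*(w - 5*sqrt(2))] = 3*w^2 - 10*sqrt(2)*w - 10*w + 4 + 25*sqrt(2)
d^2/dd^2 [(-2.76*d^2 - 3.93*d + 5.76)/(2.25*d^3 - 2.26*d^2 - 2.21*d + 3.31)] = (-27.945*d^6 - 119.37375*d^5 + 387.4797*d^4 - 232.521594*d^3 + 232.01442*d^2 - 261.164772*d + 24.466986)/(11.390625*d^9 - 34.32375*d^8 + 0.911924999999997*d^7 + 106.154549*d^6 - 101.883813*d^5 - 81.14958*d^4 + 162.35257*d^3 - 25.783245*d^2 - 72.638943*d + 36.264691)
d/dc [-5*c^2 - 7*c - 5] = -10*c - 7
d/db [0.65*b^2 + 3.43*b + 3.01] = 1.3*b + 3.43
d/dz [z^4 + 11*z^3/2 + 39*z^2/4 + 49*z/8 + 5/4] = 4*z^3 + 33*z^2/2 + 39*z/2 + 49/8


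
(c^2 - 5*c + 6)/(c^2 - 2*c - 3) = (c - 2)/(c + 1)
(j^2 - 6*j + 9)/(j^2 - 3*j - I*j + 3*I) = (j - 3)/(j - I)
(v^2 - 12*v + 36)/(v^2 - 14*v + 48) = (v - 6)/(v - 8)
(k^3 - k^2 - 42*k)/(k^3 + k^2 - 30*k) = (k - 7)/(k - 5)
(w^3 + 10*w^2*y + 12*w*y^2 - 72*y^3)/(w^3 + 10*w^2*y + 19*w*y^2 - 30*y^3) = (-w^2 - 4*w*y + 12*y^2)/(-w^2 - 4*w*y + 5*y^2)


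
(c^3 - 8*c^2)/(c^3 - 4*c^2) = (c - 8)/(c - 4)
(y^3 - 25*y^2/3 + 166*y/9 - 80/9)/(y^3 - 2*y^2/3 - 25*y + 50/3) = (y - 8/3)/(y + 5)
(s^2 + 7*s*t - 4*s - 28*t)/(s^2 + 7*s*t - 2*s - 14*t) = (s - 4)/(s - 2)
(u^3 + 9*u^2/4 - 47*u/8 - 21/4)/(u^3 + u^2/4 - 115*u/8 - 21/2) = (u - 2)/(u - 4)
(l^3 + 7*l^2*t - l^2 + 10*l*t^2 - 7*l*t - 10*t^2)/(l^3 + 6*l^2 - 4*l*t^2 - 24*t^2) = (-l^2 - 5*l*t + l + 5*t)/(-l^2 + 2*l*t - 6*l + 12*t)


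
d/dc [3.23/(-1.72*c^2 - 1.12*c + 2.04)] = (11.1112*c + 3.6176)/(1.72*c^2 + 1.12*c - 2.04)^2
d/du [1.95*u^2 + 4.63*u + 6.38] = 3.9*u + 4.63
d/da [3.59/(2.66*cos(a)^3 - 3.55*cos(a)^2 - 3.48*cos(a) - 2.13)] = (28.6482*cos(a)^2 - 25.489*cos(a) - 12.4932)*sin(a)/(-2.66*cos(a)^3 + 3.55*cos(a)^2 + 3.48*cos(a) + 2.13)^2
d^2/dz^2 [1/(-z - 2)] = -2/(z + 2)^3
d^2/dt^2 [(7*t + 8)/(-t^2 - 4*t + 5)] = 2*(-4*(t + 2)^2*(7*t + 8) + 3*(7*t + 12)*(t^2 + 4*t - 5))/(t^2 + 4*t - 5)^3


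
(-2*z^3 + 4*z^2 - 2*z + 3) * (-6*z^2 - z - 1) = 12*z^5 - 22*z^4 + 10*z^3 - 20*z^2 - z - 3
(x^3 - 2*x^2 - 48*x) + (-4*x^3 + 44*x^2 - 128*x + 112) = -3*x^3 + 42*x^2 - 176*x + 112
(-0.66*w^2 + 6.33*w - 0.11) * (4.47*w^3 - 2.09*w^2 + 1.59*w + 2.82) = -2.9502*w^5 + 29.6745*w^4 - 14.7708*w^3 + 8.4334*w^2 + 17.6757*w - 0.3102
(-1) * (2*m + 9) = -2*m - 9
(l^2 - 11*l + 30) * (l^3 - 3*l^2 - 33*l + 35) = l^5 - 14*l^4 + 30*l^3 + 308*l^2 - 1375*l + 1050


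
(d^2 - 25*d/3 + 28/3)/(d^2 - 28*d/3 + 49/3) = (3*d - 4)/(3*d - 7)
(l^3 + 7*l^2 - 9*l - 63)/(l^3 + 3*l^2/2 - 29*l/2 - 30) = 2*(l^2 + 4*l - 21)/(2*l^2 - 3*l - 20)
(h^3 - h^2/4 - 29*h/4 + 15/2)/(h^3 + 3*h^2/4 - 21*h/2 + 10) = (h + 3)/(h + 4)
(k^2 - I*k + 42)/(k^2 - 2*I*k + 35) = (k + 6*I)/(k + 5*I)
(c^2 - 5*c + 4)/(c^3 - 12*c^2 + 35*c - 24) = (c - 4)/(c^2 - 11*c + 24)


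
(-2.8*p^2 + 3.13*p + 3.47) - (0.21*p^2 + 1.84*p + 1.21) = -3.01*p^2 + 1.29*p + 2.26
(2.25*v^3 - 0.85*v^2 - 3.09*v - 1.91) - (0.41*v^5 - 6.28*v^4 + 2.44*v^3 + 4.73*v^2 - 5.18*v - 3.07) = -0.41*v^5 + 6.28*v^4 - 0.19*v^3 - 5.58*v^2 + 2.09*v + 1.16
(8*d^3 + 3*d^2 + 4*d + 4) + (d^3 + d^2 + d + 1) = 9*d^3 + 4*d^2 + 5*d + 5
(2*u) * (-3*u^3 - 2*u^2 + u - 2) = -6*u^4 - 4*u^3 + 2*u^2 - 4*u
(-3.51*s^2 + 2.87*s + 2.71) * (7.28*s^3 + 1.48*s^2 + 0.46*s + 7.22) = -25.5528*s^5 + 15.6988*s^4 + 22.3618*s^3 - 20.0112*s^2 + 21.968*s + 19.5662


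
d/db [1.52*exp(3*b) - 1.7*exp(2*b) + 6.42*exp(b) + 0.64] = (4.56*exp(2*b) - 3.4*exp(b) + 6.42)*exp(b)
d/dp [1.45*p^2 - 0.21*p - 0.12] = 2.9*p - 0.21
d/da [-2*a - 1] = -2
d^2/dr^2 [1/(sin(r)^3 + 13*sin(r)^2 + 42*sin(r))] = (-9*sin(r)^3 - 143*sin(r)^2 - 748*sin(r) - 1430 - 498/sin(r) + 3276/sin(r)^2 + 3528/sin(r)^3)/((sin(r) + 6)^3*(sin(r) + 7)^3)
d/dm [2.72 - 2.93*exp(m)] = -2.93*exp(m)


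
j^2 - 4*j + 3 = (j - 3)*(j - 1)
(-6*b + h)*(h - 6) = -6*b*h + 36*b + h^2 - 6*h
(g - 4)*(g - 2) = g^2 - 6*g + 8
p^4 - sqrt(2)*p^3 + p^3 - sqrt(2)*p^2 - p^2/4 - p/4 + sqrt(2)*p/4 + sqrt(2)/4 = (p - 1/2)*(p + 1/2)*(p + 1)*(p - sqrt(2))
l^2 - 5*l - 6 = (l - 6)*(l + 1)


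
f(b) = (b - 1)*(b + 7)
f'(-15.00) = -24.00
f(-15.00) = 128.00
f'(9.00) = 24.00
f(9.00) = 128.00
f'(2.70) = 11.40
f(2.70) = 16.49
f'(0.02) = 6.04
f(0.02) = -6.88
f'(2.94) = 11.88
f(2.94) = 19.28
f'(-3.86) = -1.72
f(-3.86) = -15.26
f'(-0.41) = 5.18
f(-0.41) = -9.29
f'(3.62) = 13.24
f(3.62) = 27.82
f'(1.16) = 8.32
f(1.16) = 1.31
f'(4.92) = 15.84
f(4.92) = 46.73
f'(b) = 2*b + 6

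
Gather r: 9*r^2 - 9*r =9*r^2 - 9*r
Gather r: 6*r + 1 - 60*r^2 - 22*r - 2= -60*r^2 - 16*r - 1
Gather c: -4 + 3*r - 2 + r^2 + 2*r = r^2 + 5*r - 6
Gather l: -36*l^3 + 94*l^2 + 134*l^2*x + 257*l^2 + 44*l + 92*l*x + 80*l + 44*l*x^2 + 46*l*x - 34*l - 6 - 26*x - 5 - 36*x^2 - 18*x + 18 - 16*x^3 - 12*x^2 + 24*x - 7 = -36*l^3 + l^2*(134*x + 351) + l*(44*x^2 + 138*x + 90) - 16*x^3 - 48*x^2 - 20*x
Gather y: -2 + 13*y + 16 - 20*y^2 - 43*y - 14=-20*y^2 - 30*y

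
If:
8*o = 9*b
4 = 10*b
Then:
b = 2/5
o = 9/20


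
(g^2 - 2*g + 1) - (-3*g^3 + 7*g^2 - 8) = 3*g^3 - 6*g^2 - 2*g + 9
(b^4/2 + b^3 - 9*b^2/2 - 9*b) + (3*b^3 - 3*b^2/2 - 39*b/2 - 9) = b^4/2 + 4*b^3 - 6*b^2 - 57*b/2 - 9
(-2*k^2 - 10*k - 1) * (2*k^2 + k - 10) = -4*k^4 - 22*k^3 + 8*k^2 + 99*k + 10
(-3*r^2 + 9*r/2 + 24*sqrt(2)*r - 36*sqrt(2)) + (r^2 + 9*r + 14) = -2*r^2 + 27*r/2 + 24*sqrt(2)*r - 36*sqrt(2) + 14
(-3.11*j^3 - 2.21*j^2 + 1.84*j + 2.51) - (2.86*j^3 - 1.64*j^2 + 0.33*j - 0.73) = -5.97*j^3 - 0.57*j^2 + 1.51*j + 3.24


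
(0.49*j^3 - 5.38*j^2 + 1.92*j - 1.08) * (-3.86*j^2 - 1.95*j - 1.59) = -1.8914*j^5 + 19.8113*j^4 + 2.3007*j^3 + 8.979*j^2 - 0.9468*j + 1.7172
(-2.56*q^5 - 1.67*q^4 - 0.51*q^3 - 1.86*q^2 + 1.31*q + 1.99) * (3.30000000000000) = -8.448*q^5 - 5.511*q^4 - 1.683*q^3 - 6.138*q^2 + 4.323*q + 6.567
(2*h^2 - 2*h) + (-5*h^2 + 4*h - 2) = -3*h^2 + 2*h - 2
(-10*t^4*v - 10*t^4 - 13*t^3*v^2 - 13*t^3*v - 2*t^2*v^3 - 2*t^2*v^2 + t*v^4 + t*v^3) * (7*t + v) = -70*t^5*v - 70*t^5 - 101*t^4*v^2 - 101*t^4*v - 27*t^3*v^3 - 27*t^3*v^2 + 5*t^2*v^4 + 5*t^2*v^3 + t*v^5 + t*v^4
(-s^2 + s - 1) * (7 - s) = s^3 - 8*s^2 + 8*s - 7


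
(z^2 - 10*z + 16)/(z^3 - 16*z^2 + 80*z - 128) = (z - 2)/(z^2 - 8*z + 16)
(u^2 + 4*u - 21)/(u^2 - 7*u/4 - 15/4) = 4*(u + 7)/(4*u + 5)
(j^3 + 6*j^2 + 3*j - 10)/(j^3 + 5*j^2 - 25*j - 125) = (j^2 + j - 2)/(j^2 - 25)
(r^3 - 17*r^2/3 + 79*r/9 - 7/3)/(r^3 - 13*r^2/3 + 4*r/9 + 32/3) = (9*r^2 - 24*r + 7)/(9*r^2 - 12*r - 32)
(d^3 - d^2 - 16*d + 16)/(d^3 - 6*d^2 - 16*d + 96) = (d - 1)/(d - 6)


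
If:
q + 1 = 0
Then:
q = -1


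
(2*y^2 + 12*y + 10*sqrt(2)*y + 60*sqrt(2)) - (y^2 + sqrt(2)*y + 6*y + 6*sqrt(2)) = y^2 + 6*y + 9*sqrt(2)*y + 54*sqrt(2)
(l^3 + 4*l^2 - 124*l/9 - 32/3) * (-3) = -3*l^3 - 12*l^2 + 124*l/3 + 32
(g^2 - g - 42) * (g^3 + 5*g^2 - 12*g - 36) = g^5 + 4*g^4 - 59*g^3 - 234*g^2 + 540*g + 1512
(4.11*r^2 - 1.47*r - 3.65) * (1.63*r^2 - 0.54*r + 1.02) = 6.6993*r^4 - 4.6155*r^3 - 0.963499999999999*r^2 + 0.4716*r - 3.723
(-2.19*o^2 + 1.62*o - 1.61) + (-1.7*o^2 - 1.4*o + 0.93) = -3.89*o^2 + 0.22*o - 0.68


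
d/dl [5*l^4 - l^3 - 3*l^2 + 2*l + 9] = 20*l^3 - 3*l^2 - 6*l + 2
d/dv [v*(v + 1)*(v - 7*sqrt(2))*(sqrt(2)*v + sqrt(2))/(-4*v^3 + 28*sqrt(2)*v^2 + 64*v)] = (-sqrt(2)*v^4 + 28*v^3 - 49*sqrt(2)*v^2 - 476*v + 64*sqrt(2)*v - 448 + 114*sqrt(2))/(4*(v^4 - 14*sqrt(2)*v^3 + 66*v^2 + 224*sqrt(2)*v + 256))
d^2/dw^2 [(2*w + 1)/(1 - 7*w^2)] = 14*(-28*w^2*(2*w + 1) + (6*w + 1)*(7*w^2 - 1))/(7*w^2 - 1)^3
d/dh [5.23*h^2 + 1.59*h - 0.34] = 10.46*h + 1.59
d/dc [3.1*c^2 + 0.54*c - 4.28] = 6.2*c + 0.54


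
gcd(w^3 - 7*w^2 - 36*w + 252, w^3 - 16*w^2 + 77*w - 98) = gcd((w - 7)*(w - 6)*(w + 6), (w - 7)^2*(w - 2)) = w - 7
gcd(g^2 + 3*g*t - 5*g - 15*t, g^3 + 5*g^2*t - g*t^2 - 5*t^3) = 1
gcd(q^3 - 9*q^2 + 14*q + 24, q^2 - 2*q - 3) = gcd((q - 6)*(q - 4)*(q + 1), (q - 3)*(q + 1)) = q + 1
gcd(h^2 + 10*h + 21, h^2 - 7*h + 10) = 1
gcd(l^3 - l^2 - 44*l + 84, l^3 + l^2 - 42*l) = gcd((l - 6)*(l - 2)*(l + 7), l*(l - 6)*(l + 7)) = l^2 + l - 42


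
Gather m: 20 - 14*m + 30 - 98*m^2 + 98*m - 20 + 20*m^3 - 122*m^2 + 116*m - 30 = 20*m^3 - 220*m^2 + 200*m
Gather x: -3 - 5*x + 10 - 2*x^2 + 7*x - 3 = -2*x^2 + 2*x + 4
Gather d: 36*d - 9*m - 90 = 36*d - 9*m - 90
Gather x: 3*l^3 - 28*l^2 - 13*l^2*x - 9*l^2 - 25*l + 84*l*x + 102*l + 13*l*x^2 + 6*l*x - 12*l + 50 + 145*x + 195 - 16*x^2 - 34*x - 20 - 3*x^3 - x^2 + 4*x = 3*l^3 - 37*l^2 + 65*l - 3*x^3 + x^2*(13*l - 17) + x*(-13*l^2 + 90*l + 115) + 225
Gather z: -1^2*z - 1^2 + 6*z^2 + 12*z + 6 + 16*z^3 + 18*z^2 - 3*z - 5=16*z^3 + 24*z^2 + 8*z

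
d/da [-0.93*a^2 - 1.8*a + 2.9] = -1.86*a - 1.8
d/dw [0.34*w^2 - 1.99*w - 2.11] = 0.68*w - 1.99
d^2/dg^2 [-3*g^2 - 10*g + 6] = -6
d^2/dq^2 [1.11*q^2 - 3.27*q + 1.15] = 2.22000000000000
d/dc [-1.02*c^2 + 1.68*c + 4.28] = 1.68 - 2.04*c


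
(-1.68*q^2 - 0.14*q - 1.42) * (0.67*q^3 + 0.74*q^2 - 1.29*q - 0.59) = -1.1256*q^5 - 1.337*q^4 + 1.1122*q^3 + 0.121*q^2 + 1.9144*q + 0.8378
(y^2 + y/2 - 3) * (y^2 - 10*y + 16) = y^4 - 19*y^3/2 + 8*y^2 + 38*y - 48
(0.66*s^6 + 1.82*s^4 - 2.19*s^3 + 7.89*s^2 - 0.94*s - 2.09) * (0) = 0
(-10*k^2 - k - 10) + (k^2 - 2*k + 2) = -9*k^2 - 3*k - 8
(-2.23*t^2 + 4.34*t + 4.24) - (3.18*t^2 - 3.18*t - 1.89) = -5.41*t^2 + 7.52*t + 6.13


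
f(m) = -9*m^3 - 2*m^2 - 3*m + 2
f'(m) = -27*m^2 - 4*m - 3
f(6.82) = -2966.42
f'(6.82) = -1286.11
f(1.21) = -20.50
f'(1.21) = -47.37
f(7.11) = -3355.26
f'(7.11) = -1396.35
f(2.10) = -96.47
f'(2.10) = -130.47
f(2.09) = -95.17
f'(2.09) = -129.30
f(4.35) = -789.71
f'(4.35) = -531.31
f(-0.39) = 3.40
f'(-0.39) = -5.55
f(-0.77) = 7.23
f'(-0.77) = -15.93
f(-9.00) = 6428.00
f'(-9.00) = -2154.00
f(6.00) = -2032.00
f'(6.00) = -999.00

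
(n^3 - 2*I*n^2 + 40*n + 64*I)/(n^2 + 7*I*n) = (n^3 - 2*I*n^2 + 40*n + 64*I)/(n*(n + 7*I))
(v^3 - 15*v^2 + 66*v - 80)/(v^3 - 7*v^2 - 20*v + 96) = (v^2 - 7*v + 10)/(v^2 + v - 12)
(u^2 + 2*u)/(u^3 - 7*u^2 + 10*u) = (u + 2)/(u^2 - 7*u + 10)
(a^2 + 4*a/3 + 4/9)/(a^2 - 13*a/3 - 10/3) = (a + 2/3)/(a - 5)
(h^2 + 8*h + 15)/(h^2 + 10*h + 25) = (h + 3)/(h + 5)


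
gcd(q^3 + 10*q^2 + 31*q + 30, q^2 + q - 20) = q + 5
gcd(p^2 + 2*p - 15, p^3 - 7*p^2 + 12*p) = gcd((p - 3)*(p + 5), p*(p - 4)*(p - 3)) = p - 3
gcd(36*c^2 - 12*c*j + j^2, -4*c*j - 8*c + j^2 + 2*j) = 1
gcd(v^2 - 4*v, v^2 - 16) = v - 4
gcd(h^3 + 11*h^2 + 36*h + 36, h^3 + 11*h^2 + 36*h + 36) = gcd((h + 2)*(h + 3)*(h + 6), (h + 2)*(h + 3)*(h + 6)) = h^3 + 11*h^2 + 36*h + 36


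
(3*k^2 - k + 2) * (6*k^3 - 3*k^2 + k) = 18*k^5 - 15*k^4 + 18*k^3 - 7*k^2 + 2*k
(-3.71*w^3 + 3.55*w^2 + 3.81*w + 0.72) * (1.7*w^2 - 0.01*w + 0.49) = -6.307*w^5 + 6.0721*w^4 + 4.6236*w^3 + 2.9254*w^2 + 1.8597*w + 0.3528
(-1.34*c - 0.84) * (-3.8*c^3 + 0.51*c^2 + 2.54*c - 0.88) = 5.092*c^4 + 2.5086*c^3 - 3.832*c^2 - 0.9544*c + 0.7392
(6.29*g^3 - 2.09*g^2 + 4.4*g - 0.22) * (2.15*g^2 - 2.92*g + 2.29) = 13.5235*g^5 - 22.8603*g^4 + 29.9669*g^3 - 18.1071*g^2 + 10.7184*g - 0.5038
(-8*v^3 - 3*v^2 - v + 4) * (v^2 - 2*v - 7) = -8*v^5 + 13*v^4 + 61*v^3 + 27*v^2 - v - 28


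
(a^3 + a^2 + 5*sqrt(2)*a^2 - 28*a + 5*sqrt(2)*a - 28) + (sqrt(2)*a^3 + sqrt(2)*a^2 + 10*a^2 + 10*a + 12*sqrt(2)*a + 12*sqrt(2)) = a^3 + sqrt(2)*a^3 + 6*sqrt(2)*a^2 + 11*a^2 - 18*a + 17*sqrt(2)*a - 28 + 12*sqrt(2)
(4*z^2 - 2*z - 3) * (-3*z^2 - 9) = -12*z^4 + 6*z^3 - 27*z^2 + 18*z + 27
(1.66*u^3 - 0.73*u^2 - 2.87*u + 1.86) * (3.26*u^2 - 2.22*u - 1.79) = 5.4116*u^5 - 6.065*u^4 - 10.707*u^3 + 13.7417*u^2 + 1.0081*u - 3.3294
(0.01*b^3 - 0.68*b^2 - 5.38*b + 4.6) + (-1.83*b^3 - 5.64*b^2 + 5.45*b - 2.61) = -1.82*b^3 - 6.32*b^2 + 0.0700000000000003*b + 1.99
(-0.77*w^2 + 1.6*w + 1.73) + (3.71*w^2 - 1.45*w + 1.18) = 2.94*w^2 + 0.15*w + 2.91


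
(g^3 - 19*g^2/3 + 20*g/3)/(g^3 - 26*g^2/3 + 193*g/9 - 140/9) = 3*g/(3*g - 7)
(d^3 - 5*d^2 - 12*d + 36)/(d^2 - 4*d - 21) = (d^2 - 8*d + 12)/(d - 7)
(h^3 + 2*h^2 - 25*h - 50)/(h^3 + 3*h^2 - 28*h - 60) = (h + 5)/(h + 6)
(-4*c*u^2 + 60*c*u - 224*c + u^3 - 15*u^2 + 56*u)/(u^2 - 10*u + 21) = (-4*c*u + 32*c + u^2 - 8*u)/(u - 3)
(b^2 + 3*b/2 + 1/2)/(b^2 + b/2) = (b + 1)/b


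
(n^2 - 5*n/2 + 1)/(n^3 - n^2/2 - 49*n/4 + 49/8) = 4*(n - 2)/(4*n^2 - 49)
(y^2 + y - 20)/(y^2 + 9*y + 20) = (y - 4)/(y + 4)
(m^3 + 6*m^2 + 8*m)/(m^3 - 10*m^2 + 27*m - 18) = m*(m^2 + 6*m + 8)/(m^3 - 10*m^2 + 27*m - 18)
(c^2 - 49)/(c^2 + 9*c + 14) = (c - 7)/(c + 2)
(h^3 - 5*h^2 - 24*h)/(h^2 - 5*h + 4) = h*(h^2 - 5*h - 24)/(h^2 - 5*h + 4)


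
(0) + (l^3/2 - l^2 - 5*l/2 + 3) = l^3/2 - l^2 - 5*l/2 + 3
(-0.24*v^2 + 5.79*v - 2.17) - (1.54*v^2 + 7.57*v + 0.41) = -1.78*v^2 - 1.78*v - 2.58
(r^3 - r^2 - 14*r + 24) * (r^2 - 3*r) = r^5 - 4*r^4 - 11*r^3 + 66*r^2 - 72*r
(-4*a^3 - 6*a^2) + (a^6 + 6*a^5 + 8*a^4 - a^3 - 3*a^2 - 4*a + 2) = a^6 + 6*a^5 + 8*a^4 - 5*a^3 - 9*a^2 - 4*a + 2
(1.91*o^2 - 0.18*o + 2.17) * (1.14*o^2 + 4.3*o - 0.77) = 2.1774*o^4 + 8.0078*o^3 + 0.2291*o^2 + 9.4696*o - 1.6709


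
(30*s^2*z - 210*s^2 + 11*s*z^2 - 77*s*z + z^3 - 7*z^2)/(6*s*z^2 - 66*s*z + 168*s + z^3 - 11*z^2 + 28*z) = (5*s + z)/(z - 4)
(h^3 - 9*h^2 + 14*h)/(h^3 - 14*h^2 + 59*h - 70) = h/(h - 5)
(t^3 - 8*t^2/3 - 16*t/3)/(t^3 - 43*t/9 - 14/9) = 3*t*(-3*t^2 + 8*t + 16)/(-9*t^3 + 43*t + 14)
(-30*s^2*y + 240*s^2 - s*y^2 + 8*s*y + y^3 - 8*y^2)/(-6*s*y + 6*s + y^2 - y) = (5*s*y - 40*s + y^2 - 8*y)/(y - 1)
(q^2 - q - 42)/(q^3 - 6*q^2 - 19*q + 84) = (q + 6)/(q^2 + q - 12)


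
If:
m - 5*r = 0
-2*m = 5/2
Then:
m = -5/4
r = -1/4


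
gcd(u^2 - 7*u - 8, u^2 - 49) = 1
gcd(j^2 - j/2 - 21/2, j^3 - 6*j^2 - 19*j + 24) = j + 3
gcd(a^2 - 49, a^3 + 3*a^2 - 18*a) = 1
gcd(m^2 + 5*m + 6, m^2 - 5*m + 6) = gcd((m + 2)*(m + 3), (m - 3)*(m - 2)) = 1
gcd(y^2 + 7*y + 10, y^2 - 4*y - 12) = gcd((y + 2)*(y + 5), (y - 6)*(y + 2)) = y + 2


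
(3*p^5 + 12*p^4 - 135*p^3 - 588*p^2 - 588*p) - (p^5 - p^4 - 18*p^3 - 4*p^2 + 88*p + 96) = 2*p^5 + 13*p^4 - 117*p^3 - 584*p^2 - 676*p - 96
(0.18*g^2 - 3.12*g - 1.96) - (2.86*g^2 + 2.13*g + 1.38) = -2.68*g^2 - 5.25*g - 3.34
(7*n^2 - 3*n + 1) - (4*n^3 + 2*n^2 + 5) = -4*n^3 + 5*n^2 - 3*n - 4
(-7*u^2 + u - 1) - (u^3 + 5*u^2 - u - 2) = -u^3 - 12*u^2 + 2*u + 1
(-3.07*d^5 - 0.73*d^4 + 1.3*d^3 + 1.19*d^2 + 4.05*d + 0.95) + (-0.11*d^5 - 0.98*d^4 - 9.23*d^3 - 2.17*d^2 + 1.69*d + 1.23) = -3.18*d^5 - 1.71*d^4 - 7.93*d^3 - 0.98*d^2 + 5.74*d + 2.18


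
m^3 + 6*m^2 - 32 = (m - 2)*(m + 4)^2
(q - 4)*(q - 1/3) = q^2 - 13*q/3 + 4/3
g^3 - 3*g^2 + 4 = (g - 2)^2*(g + 1)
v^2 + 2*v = v*(v + 2)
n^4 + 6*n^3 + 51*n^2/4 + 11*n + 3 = (n + 1/2)*(n + 3/2)*(n + 2)^2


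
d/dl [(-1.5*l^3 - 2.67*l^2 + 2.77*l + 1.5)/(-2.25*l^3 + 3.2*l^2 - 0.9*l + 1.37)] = (-10.8075*l^4 + 15.165*l^3 - 2.501*l^2 - 16.9158*l + 5.1449)/(5.0625*l^6 - 14.4*l^5 + 14.29*l^4 - 11.925*l^3 + 9.578*l^2 - 2.466*l + 1.8769)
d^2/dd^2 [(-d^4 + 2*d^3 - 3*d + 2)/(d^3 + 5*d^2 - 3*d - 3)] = 2*(-38*d^3 - 69*d^2 - 72*d - 75)/(d^6 + 18*d^5 + 117*d^4 + 324*d^3 + 351*d^2 + 162*d + 27)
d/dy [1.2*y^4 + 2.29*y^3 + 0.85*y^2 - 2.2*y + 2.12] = 4.8*y^3 + 6.87*y^2 + 1.7*y - 2.2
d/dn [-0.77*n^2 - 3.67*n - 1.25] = -1.54*n - 3.67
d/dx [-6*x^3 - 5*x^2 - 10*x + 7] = -18*x^2 - 10*x - 10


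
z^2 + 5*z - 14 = (z - 2)*(z + 7)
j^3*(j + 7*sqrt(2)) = j^4 + 7*sqrt(2)*j^3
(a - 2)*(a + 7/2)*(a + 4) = a^3 + 11*a^2/2 - a - 28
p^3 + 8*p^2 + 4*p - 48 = (p - 2)*(p + 4)*(p + 6)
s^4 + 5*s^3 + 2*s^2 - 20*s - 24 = (s - 2)*(s + 2)^2*(s + 3)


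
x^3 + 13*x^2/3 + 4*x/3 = x*(x + 1/3)*(x + 4)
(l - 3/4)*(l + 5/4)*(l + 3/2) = l^3 + 2*l^2 - 3*l/16 - 45/32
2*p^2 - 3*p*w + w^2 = (-2*p + w)*(-p + w)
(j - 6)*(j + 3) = j^2 - 3*j - 18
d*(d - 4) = d^2 - 4*d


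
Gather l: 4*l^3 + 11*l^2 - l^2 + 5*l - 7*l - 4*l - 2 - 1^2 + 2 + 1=4*l^3 + 10*l^2 - 6*l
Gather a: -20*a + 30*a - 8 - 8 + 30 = 10*a + 14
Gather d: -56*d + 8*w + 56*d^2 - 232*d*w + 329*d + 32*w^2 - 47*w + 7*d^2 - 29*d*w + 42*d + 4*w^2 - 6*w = 63*d^2 + d*(315 - 261*w) + 36*w^2 - 45*w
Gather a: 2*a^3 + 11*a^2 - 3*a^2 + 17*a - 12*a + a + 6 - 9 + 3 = 2*a^3 + 8*a^2 + 6*a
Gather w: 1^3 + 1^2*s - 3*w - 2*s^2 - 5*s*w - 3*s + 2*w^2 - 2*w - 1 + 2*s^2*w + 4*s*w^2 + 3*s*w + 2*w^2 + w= -2*s^2 - 2*s + w^2*(4*s + 4) + w*(2*s^2 - 2*s - 4)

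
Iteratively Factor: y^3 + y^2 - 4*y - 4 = (y + 1)*(y^2 - 4) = (y + 1)*(y + 2)*(y - 2)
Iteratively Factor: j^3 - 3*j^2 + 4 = (j - 2)*(j^2 - j - 2) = (j - 2)^2*(j + 1)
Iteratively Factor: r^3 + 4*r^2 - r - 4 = (r + 4)*(r^2 - 1) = (r + 1)*(r + 4)*(r - 1)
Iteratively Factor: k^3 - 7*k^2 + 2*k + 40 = (k + 2)*(k^2 - 9*k + 20) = (k - 4)*(k + 2)*(k - 5)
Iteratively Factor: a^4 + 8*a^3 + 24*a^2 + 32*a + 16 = (a + 2)*(a^3 + 6*a^2 + 12*a + 8) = (a + 2)^2*(a^2 + 4*a + 4) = (a + 2)^3*(a + 2)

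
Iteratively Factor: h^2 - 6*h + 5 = (h - 1)*(h - 5)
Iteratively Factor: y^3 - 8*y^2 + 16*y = (y)*(y^2 - 8*y + 16) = y*(y - 4)*(y - 4)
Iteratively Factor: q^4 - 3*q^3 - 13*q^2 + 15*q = (q - 5)*(q^3 + 2*q^2 - 3*q) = q*(q - 5)*(q^2 + 2*q - 3) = q*(q - 5)*(q + 3)*(q - 1)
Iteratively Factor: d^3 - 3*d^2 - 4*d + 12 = (d - 2)*(d^2 - d - 6) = (d - 2)*(d + 2)*(d - 3)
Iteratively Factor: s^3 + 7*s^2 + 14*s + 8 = (s + 2)*(s^2 + 5*s + 4) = (s + 1)*(s + 2)*(s + 4)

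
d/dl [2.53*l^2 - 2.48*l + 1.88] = 5.06*l - 2.48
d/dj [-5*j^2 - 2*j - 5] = -10*j - 2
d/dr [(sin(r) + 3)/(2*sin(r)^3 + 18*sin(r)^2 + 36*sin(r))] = -(sin(r) + 3)*cos(r)/((sin(r) + 6)^2*sin(r)^2)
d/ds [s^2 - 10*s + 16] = 2*s - 10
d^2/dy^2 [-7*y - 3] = 0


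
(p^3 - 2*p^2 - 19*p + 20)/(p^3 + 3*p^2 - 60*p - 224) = (p^2 - 6*p + 5)/(p^2 - p - 56)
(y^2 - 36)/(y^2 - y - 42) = (y - 6)/(y - 7)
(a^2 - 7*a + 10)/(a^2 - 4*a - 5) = (a - 2)/(a + 1)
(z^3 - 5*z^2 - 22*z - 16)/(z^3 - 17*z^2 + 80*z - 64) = (z^2 + 3*z + 2)/(z^2 - 9*z + 8)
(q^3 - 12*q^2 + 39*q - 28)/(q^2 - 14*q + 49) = (q^2 - 5*q + 4)/(q - 7)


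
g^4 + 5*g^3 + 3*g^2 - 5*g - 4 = (g - 1)*(g + 1)^2*(g + 4)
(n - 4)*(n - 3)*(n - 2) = n^3 - 9*n^2 + 26*n - 24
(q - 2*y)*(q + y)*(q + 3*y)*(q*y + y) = q^4*y + 2*q^3*y^2 + q^3*y - 5*q^2*y^3 + 2*q^2*y^2 - 6*q*y^4 - 5*q*y^3 - 6*y^4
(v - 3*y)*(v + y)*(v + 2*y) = v^3 - 7*v*y^2 - 6*y^3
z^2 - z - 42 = (z - 7)*(z + 6)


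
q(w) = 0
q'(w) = 0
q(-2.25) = 0.00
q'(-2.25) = 0.00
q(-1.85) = 0.00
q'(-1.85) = 0.00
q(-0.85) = 0.00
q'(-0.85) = 0.00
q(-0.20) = 0.00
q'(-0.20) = 0.00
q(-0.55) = 0.00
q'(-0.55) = 0.00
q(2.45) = 0.00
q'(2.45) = 0.00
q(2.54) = 0.00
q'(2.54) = 0.00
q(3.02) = 0.00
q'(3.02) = 0.00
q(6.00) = 0.00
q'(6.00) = 0.00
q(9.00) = 0.00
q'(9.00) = 0.00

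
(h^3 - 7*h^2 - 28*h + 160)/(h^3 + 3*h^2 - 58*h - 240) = (h - 4)/(h + 6)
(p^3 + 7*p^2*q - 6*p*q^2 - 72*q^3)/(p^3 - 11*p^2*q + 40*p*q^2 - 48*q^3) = (p^2 + 10*p*q + 24*q^2)/(p^2 - 8*p*q + 16*q^2)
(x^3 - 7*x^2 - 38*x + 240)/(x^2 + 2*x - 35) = (x^2 - 2*x - 48)/(x + 7)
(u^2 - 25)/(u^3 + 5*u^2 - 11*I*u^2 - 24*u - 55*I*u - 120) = (u - 5)/(u^2 - 11*I*u - 24)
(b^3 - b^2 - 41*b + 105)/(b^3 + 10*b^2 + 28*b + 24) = (b^3 - b^2 - 41*b + 105)/(b^3 + 10*b^2 + 28*b + 24)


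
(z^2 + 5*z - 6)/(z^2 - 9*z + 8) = (z + 6)/(z - 8)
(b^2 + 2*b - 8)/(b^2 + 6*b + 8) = (b - 2)/(b + 2)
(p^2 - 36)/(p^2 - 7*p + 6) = (p + 6)/(p - 1)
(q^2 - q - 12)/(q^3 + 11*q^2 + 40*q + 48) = (q - 4)/(q^2 + 8*q + 16)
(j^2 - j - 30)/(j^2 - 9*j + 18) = (j + 5)/(j - 3)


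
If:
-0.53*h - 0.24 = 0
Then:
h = -0.45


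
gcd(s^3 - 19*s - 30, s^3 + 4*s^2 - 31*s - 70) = s^2 - 3*s - 10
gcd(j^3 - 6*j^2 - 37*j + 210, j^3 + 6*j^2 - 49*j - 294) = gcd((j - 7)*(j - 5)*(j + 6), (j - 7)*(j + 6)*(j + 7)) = j^2 - j - 42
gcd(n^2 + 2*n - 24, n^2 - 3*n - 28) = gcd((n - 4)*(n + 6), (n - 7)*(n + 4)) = 1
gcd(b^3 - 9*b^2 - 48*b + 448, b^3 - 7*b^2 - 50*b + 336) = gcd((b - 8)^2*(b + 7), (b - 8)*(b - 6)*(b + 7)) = b^2 - b - 56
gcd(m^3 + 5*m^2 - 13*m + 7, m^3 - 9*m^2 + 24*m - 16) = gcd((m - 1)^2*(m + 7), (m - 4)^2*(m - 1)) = m - 1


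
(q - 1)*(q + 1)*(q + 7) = q^3 + 7*q^2 - q - 7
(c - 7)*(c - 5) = c^2 - 12*c + 35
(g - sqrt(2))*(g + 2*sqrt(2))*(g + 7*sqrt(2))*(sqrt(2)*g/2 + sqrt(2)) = sqrt(2)*g^4/2 + sqrt(2)*g^3 + 8*g^3 + 5*sqrt(2)*g^2 + 16*g^2 - 28*g + 10*sqrt(2)*g - 56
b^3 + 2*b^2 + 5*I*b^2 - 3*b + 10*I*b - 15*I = (b - 1)*(b + 3)*(b + 5*I)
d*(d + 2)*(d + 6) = d^3 + 8*d^2 + 12*d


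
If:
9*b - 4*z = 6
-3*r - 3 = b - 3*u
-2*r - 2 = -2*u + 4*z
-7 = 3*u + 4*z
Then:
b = 18/25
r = -56/15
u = -187/75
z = 3/25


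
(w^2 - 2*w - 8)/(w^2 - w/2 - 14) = 2*(w + 2)/(2*w + 7)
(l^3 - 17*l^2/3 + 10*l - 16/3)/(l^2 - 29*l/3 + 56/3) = (l^2 - 3*l + 2)/(l - 7)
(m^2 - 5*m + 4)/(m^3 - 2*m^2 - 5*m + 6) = (m - 4)/(m^2 - m - 6)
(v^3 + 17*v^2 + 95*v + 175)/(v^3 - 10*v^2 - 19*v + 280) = (v^2 + 12*v + 35)/(v^2 - 15*v + 56)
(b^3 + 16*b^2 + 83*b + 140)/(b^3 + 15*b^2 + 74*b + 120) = (b + 7)/(b + 6)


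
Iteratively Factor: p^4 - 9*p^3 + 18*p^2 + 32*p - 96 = (p + 2)*(p^3 - 11*p^2 + 40*p - 48) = (p - 4)*(p + 2)*(p^2 - 7*p + 12) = (p - 4)^2*(p + 2)*(p - 3)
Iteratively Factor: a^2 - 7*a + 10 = (a - 2)*(a - 5)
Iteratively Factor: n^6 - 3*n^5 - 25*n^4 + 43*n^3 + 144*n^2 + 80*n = (n - 5)*(n^5 + 2*n^4 - 15*n^3 - 32*n^2 - 16*n) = (n - 5)*(n - 4)*(n^4 + 6*n^3 + 9*n^2 + 4*n) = n*(n - 5)*(n - 4)*(n^3 + 6*n^2 + 9*n + 4) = n*(n - 5)*(n - 4)*(n + 1)*(n^2 + 5*n + 4) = n*(n - 5)*(n - 4)*(n + 1)^2*(n + 4)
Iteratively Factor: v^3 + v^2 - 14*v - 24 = (v + 3)*(v^2 - 2*v - 8) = (v + 2)*(v + 3)*(v - 4)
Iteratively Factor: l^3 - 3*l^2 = (l)*(l^2 - 3*l) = l^2*(l - 3)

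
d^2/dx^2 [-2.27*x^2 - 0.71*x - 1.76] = -4.54000000000000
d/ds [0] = 0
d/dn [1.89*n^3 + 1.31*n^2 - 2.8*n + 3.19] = 5.67*n^2 + 2.62*n - 2.8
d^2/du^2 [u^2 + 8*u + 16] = 2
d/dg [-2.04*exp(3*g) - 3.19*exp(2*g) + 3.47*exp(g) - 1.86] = (-6.12*exp(2*g) - 6.38*exp(g) + 3.47)*exp(g)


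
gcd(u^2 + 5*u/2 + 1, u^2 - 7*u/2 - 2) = u + 1/2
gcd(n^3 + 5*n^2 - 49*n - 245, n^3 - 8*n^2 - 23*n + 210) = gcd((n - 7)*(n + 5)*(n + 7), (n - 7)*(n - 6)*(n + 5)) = n^2 - 2*n - 35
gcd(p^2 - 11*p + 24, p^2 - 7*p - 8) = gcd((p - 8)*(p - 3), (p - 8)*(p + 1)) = p - 8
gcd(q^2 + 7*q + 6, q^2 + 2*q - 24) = q + 6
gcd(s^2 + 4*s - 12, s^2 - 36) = s + 6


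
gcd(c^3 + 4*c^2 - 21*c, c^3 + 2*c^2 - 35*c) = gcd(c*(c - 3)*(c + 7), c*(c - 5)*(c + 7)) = c^2 + 7*c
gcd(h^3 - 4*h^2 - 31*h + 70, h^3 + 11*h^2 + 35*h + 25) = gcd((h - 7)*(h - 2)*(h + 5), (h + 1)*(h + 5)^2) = h + 5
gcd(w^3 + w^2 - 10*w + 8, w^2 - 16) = w + 4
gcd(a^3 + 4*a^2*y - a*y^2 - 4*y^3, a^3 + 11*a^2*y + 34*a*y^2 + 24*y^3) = a^2 + 5*a*y + 4*y^2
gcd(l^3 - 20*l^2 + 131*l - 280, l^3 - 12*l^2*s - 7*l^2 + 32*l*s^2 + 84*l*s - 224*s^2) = l - 7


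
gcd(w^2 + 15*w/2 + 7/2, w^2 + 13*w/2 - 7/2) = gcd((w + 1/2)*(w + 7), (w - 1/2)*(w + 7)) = w + 7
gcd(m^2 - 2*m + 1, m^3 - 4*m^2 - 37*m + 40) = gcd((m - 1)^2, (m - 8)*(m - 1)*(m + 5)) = m - 1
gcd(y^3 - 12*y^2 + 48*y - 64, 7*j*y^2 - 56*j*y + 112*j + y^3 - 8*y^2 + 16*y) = y^2 - 8*y + 16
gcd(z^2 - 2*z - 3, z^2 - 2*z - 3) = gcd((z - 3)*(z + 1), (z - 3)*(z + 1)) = z^2 - 2*z - 3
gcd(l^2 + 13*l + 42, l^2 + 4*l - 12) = l + 6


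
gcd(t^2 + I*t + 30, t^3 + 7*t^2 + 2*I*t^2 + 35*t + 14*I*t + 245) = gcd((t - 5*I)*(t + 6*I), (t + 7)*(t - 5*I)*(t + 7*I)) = t - 5*I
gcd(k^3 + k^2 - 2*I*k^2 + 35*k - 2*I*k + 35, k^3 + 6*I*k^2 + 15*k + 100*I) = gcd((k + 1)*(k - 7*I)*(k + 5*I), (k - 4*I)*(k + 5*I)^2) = k + 5*I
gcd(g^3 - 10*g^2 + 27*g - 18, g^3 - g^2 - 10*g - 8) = 1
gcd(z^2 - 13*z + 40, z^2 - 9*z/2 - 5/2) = z - 5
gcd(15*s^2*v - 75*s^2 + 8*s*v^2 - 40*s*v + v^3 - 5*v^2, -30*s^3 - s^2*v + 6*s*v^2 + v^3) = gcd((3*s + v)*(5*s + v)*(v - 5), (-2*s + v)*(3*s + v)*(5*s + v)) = 15*s^2 + 8*s*v + v^2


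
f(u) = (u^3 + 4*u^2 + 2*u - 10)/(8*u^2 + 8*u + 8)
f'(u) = (-16*u - 8)*(u^3 + 4*u^2 + 2*u - 10)/(8*u^2 + 8*u + 8)^2 + (3*u^2 + 8*u + 2)/(8*u^2 + 8*u + 8) = (u^4 + 2*u^3 + 5*u^2 + 28*u + 12)/(8*(u^4 + 2*u^3 + 3*u^2 + 2*u + 1))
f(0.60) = -0.46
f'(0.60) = 1.01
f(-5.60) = -0.33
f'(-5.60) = 0.11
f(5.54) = 0.99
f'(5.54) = 0.14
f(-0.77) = -1.46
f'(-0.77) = -1.32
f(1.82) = 0.26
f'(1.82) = 0.34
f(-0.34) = -1.65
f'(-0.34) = 0.62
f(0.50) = -0.56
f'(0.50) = 1.12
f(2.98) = 0.56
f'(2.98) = 0.21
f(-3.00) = -0.12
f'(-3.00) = 0.00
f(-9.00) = -0.74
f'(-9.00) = 0.12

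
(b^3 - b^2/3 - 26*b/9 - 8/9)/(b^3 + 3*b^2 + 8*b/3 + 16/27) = 3*(b - 2)/(3*b + 4)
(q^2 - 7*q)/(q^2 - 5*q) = (q - 7)/(q - 5)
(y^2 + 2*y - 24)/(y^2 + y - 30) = (y - 4)/(y - 5)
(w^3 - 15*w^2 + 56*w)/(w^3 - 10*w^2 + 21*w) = (w - 8)/(w - 3)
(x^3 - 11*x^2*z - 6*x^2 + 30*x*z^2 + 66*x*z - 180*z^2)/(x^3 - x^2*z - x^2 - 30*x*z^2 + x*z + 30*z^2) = (x^2 - 5*x*z - 6*x + 30*z)/(x^2 + 5*x*z - x - 5*z)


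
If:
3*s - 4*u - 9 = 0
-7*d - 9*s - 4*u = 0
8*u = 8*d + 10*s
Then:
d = -63/17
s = 99/34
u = -9/136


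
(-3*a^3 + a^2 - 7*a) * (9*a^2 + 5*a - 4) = -27*a^5 - 6*a^4 - 46*a^3 - 39*a^2 + 28*a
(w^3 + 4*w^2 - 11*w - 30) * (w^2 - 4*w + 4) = w^5 - 23*w^3 + 30*w^2 + 76*w - 120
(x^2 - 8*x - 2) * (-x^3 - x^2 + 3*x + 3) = -x^5 + 7*x^4 + 13*x^3 - 19*x^2 - 30*x - 6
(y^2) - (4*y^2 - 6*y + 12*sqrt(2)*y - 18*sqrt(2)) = -3*y^2 - 12*sqrt(2)*y + 6*y + 18*sqrt(2)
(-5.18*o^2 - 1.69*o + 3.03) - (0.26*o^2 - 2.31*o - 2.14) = -5.44*o^2 + 0.62*o + 5.17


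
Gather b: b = b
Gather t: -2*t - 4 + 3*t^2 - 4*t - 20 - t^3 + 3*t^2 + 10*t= -t^3 + 6*t^2 + 4*t - 24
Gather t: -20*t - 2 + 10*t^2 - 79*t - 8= 10*t^2 - 99*t - 10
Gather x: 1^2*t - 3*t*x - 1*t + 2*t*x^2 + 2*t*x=2*t*x^2 - t*x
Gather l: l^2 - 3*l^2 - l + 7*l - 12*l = -2*l^2 - 6*l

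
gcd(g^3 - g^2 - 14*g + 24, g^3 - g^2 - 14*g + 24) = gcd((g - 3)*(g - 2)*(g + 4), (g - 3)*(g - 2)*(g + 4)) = g^3 - g^2 - 14*g + 24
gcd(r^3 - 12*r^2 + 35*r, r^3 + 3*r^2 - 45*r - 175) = r - 7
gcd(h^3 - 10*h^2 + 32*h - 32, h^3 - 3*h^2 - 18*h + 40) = h - 2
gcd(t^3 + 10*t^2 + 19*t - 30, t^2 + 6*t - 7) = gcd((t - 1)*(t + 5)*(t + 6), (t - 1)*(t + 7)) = t - 1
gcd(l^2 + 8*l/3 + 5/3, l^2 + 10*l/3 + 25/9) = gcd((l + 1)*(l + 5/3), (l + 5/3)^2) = l + 5/3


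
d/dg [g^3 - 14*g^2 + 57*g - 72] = 3*g^2 - 28*g + 57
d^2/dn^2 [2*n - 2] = 0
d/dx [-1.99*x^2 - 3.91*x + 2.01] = -3.98*x - 3.91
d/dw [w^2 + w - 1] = 2*w + 1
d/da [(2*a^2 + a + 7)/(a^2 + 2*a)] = (3*a^2 - 14*a - 14)/(a^2*(a^2 + 4*a + 4))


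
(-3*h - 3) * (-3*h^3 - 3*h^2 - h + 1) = 9*h^4 + 18*h^3 + 12*h^2 - 3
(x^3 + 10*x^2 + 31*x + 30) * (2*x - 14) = 2*x^4 + 6*x^3 - 78*x^2 - 374*x - 420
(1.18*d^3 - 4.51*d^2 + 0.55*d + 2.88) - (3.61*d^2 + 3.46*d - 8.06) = 1.18*d^3 - 8.12*d^2 - 2.91*d + 10.94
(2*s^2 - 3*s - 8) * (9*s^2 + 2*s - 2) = 18*s^4 - 23*s^3 - 82*s^2 - 10*s + 16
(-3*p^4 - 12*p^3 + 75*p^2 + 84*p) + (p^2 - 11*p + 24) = -3*p^4 - 12*p^3 + 76*p^2 + 73*p + 24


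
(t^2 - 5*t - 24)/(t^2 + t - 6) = (t - 8)/(t - 2)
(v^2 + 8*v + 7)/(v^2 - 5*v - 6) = (v + 7)/(v - 6)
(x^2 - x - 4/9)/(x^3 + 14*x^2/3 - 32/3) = (x + 1/3)/(x^2 + 6*x + 8)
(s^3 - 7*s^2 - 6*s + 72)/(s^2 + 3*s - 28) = (s^2 - 3*s - 18)/(s + 7)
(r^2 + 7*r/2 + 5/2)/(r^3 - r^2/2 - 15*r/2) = (r + 1)/(r*(r - 3))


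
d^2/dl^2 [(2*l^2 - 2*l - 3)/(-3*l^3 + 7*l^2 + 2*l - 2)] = 6*(-6*l^6 + 18*l^5 - 94*l^3 + 77*l^2 + 52*l + 18)/(27*l^9 - 189*l^8 + 387*l^7 - 37*l^6 - 510*l^5 + 138*l^4 + 196*l^3 - 60*l^2 - 24*l + 8)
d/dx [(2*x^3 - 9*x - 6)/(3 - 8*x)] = (-32*x^3 + 18*x^2 - 75)/(64*x^2 - 48*x + 9)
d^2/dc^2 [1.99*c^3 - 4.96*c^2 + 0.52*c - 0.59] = 11.94*c - 9.92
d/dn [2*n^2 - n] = 4*n - 1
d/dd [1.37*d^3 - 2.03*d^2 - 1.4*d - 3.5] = 4.11*d^2 - 4.06*d - 1.4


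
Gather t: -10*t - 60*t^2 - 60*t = -60*t^2 - 70*t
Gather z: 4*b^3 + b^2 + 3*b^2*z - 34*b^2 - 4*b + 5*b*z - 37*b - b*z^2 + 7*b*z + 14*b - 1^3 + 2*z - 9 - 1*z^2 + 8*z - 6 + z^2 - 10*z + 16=4*b^3 - 33*b^2 - b*z^2 - 27*b + z*(3*b^2 + 12*b)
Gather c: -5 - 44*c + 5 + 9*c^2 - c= 9*c^2 - 45*c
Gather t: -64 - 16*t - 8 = -16*t - 72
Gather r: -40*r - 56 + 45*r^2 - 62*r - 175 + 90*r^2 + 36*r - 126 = 135*r^2 - 66*r - 357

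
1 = 1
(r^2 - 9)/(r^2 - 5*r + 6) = (r + 3)/(r - 2)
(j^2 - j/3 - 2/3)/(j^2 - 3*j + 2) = (j + 2/3)/(j - 2)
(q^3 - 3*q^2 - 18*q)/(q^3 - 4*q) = (q^2 - 3*q - 18)/(q^2 - 4)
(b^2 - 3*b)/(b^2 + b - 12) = b/(b + 4)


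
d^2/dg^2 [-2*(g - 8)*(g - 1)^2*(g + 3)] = -24*g^2 + 84*g + 52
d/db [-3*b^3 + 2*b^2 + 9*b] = -9*b^2 + 4*b + 9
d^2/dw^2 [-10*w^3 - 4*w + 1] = -60*w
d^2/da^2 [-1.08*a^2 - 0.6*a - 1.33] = -2.16000000000000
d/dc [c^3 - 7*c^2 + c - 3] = 3*c^2 - 14*c + 1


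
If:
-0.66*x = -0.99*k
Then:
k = 0.666666666666667*x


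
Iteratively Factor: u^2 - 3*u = (u)*(u - 3)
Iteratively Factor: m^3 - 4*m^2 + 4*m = (m - 2)*(m^2 - 2*m) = (m - 2)^2*(m)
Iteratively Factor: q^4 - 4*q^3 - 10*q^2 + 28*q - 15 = (q - 5)*(q^3 + q^2 - 5*q + 3) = (q - 5)*(q - 1)*(q^2 + 2*q - 3) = (q - 5)*(q - 1)^2*(q + 3)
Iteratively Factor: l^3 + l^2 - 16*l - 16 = (l + 1)*(l^2 - 16) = (l - 4)*(l + 1)*(l + 4)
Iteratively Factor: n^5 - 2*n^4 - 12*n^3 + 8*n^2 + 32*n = (n - 4)*(n^4 + 2*n^3 - 4*n^2 - 8*n) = (n - 4)*(n + 2)*(n^3 - 4*n) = (n - 4)*(n - 2)*(n + 2)*(n^2 + 2*n) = (n - 4)*(n - 2)*(n + 2)^2*(n)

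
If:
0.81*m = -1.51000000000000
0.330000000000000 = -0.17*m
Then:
No Solution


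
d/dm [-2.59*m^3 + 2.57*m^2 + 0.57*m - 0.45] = -7.77*m^2 + 5.14*m + 0.57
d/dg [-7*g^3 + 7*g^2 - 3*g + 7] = -21*g^2 + 14*g - 3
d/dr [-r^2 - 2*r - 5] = -2*r - 2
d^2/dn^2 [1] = 0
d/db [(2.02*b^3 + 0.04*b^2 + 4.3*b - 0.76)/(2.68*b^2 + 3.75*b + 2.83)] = (5.4136*b^4 + 15.15*b^3 + 5.7758*b^2 + 4.3*b + 15.019)/(7.1824*b^4 + 20.1*b^3 + 29.2313*b^2 + 21.225*b + 8.0089)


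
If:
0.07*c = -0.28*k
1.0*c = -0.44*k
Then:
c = 0.00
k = 0.00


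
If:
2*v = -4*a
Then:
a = -v/2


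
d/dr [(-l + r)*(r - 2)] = -l + 2*r - 2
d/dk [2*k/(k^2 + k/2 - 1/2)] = 4*(2*k^2 - k*(4*k + 1) + k - 1)/(2*k^2 + k - 1)^2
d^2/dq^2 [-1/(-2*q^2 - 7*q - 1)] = 2*(-4*q^2 - 14*q + (4*q + 7)^2 - 2)/(2*q^2 + 7*q + 1)^3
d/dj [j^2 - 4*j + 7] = 2*j - 4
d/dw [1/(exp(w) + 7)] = -exp(w)/(exp(w) + 7)^2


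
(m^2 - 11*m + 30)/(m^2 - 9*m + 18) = (m - 5)/(m - 3)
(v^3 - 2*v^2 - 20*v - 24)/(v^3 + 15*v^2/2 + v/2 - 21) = 2*(v^2 - 4*v - 12)/(2*v^2 + 11*v - 21)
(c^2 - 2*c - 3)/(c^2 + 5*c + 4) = (c - 3)/(c + 4)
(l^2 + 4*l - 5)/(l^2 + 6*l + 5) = (l - 1)/(l + 1)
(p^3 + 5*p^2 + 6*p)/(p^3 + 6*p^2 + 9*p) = (p + 2)/(p + 3)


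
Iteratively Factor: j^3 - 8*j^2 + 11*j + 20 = (j - 4)*(j^2 - 4*j - 5) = (j - 5)*(j - 4)*(j + 1)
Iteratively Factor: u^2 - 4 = (u - 2)*(u + 2)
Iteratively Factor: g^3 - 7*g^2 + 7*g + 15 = (g - 5)*(g^2 - 2*g - 3) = (g - 5)*(g + 1)*(g - 3)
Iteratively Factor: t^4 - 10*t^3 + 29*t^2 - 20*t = (t - 1)*(t^3 - 9*t^2 + 20*t) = (t - 5)*(t - 1)*(t^2 - 4*t) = t*(t - 5)*(t - 1)*(t - 4)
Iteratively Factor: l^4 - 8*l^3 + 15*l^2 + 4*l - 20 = (l - 2)*(l^3 - 6*l^2 + 3*l + 10) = (l - 5)*(l - 2)*(l^2 - l - 2) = (l - 5)*(l - 2)*(l + 1)*(l - 2)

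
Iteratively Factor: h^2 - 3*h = (h)*(h - 3)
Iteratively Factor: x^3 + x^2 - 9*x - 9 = (x + 1)*(x^2 - 9) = (x - 3)*(x + 1)*(x + 3)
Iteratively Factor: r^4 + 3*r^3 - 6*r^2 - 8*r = (r)*(r^3 + 3*r^2 - 6*r - 8) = r*(r + 1)*(r^2 + 2*r - 8) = r*(r - 2)*(r + 1)*(r + 4)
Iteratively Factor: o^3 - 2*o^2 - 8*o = (o)*(o^2 - 2*o - 8) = o*(o + 2)*(o - 4)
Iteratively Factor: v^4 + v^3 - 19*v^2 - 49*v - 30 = (v - 5)*(v^3 + 6*v^2 + 11*v + 6) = (v - 5)*(v + 3)*(v^2 + 3*v + 2) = (v - 5)*(v + 2)*(v + 3)*(v + 1)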